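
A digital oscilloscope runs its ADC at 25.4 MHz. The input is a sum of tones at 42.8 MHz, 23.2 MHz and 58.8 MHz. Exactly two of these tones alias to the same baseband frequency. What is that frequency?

8 MHz

fs/2 = 12.7 MHz.
42.8 MHz mod fs = 17.4 MHz.
17.4 MHz > fs/2 = 12.7 MHz, folds to fs − 17.4 MHz = 8 MHz.
23.2 MHz > fs/2 = 12.7 MHz, folds to fs − 23.2 MHz = 2.2 MHz.
58.8 MHz mod fs = 8 MHz.
8 MHz ≤ fs/2 = 12.7 MHz, appears at 8 MHz.
42.8 MHz and 58.8 MHz both map to 8 MHz.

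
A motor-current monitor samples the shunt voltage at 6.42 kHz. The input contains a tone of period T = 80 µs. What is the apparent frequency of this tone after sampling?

0.34 kHz

T = 80 µs → f = 1/T = 12.5 kHz.
12.5 kHz mod fs = 6.08 kHz.
6.08 kHz > fs/2 = 3.21 kHz, folds to fs − 6.08 kHz = 0.34 kHz.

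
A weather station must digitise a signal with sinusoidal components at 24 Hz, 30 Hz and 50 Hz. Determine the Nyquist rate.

Highest-frequency component: 50 Hz.
Nyquist rate = 2 × 50 Hz = 100 Hz.

100 Hz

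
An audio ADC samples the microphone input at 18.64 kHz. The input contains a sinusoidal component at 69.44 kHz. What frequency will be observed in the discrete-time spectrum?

69.44 kHz mod fs = 13.52 kHz.
13.52 kHz > fs/2 = 9.32 kHz, folds to fs − 13.52 kHz = 5.12 kHz.

5.12 kHz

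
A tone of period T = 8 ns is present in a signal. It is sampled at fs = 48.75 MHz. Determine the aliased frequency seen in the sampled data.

T = 8 ns → f = 1/T = 125 MHz.
125 MHz mod fs = 27.5 MHz.
27.5 MHz > fs/2 = 24.375 MHz, folds to fs − 27.5 MHz = 21.25 MHz.

21.25 MHz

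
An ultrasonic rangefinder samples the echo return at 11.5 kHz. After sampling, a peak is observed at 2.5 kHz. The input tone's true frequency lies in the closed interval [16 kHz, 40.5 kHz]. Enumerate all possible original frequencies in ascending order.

Frequencies that alias to 2.5 kHz are k·fs ± 2.5 kHz for integer k ≥ 0.
k=0: 2.5 kHz.
k=1: 9 kHz, 14 kHz.
k=2: 20.5 kHz, 25.5 kHz.
k=3: 32 kHz, 37 kHz.
k=4: 43.5 kHz, 48.5 kHz.
Within [16 kHz, 40.5 kHz]: 20.5 kHz, 25.5 kHz, 32 kHz, 37 kHz.

20.5 kHz, 25.5 kHz, 32 kHz, 37 kHz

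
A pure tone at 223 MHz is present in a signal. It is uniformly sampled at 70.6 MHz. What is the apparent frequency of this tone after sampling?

223 MHz mod fs = 11.2 MHz.
11.2 MHz ≤ fs/2 = 35.3 MHz, appears at 11.2 MHz.

11.2 MHz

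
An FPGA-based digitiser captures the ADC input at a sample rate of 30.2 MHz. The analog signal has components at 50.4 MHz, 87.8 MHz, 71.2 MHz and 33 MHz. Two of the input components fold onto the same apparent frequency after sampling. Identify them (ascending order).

fs/2 = 15.1 MHz.
50.4 MHz mod fs = 20.2 MHz.
20.2 MHz > fs/2 = 15.1 MHz, folds to fs − 20.2 MHz = 10 MHz.
87.8 MHz mod fs = 27.4 MHz.
27.4 MHz > fs/2 = 15.1 MHz, folds to fs − 27.4 MHz = 2.8 MHz.
71.2 MHz mod fs = 10.8 MHz.
10.8 MHz ≤ fs/2 = 15.1 MHz, appears at 10.8 MHz.
33 MHz mod fs = 2.8 MHz.
2.8 MHz ≤ fs/2 = 15.1 MHz, appears at 2.8 MHz.
33 MHz and 87.8 MHz both map to 2.8 MHz.

33 MHz, 87.8 MHz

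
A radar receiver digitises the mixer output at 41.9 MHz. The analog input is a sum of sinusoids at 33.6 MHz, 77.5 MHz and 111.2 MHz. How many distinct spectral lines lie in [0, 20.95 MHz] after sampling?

3

fs/2 = 20.95 MHz.
33.6 MHz > fs/2 = 20.95 MHz, folds to fs − 33.6 MHz = 8.3 MHz.
77.5 MHz mod fs = 35.6 MHz.
35.6 MHz > fs/2 = 20.95 MHz, folds to fs − 35.6 MHz = 6.3 MHz.
111.2 MHz mod fs = 27.4 MHz.
27.4 MHz > fs/2 = 20.95 MHz, folds to fs − 27.4 MHz = 14.5 MHz.
Distinct values: {6.3 MHz, 8.3 MHz, 14.5 MHz} → 3.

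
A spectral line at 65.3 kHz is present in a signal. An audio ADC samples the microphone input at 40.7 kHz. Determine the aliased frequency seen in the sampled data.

16.1 kHz

65.3 kHz mod fs = 24.6 kHz.
24.6 kHz > fs/2 = 20.35 kHz, folds to fs − 24.6 kHz = 16.1 kHz.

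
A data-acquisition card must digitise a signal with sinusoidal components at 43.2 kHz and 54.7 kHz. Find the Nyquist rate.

Highest-frequency component: 54.7 kHz.
Nyquist rate = 2 × 54.7 kHz = 109.4 kHz.

109.4 kHz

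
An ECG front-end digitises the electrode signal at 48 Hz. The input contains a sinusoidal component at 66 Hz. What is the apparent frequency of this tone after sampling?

66 Hz mod fs = 18 Hz.
18 Hz ≤ fs/2 = 24 Hz, appears at 18 Hz.

18 Hz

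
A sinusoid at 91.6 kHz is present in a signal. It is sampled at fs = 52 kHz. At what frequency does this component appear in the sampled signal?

91.6 kHz mod fs = 39.6 kHz.
39.6 kHz > fs/2 = 26 kHz, folds to fs − 39.6 kHz = 12.4 kHz.

12.4 kHz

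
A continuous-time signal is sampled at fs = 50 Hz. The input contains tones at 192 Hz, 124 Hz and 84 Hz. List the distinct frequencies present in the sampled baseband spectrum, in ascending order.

fs/2 = 25 Hz.
192 Hz mod fs = 42 Hz.
42 Hz > fs/2 = 25 Hz, folds to fs − 42 Hz = 8 Hz.
124 Hz mod fs = 24 Hz.
24 Hz ≤ fs/2 = 25 Hz, appears at 24 Hz.
84 Hz mod fs = 34 Hz.
34 Hz > fs/2 = 25 Hz, folds to fs − 34 Hz = 16 Hz.
Distinct values: {8 Hz, 16 Hz, 24 Hz}.

8 Hz, 16 Hz, 24 Hz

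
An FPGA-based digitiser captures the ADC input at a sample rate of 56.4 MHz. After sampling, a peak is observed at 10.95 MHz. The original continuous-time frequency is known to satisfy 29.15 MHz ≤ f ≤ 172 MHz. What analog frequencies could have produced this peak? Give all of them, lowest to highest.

45.45 MHz, 67.35 MHz, 101.85 MHz, 123.75 MHz, 158.25 MHz

Frequencies that alias to 10.95 MHz are k·fs ± 10.95 MHz for integer k ≥ 0.
k=0: 10.95 MHz.
k=1: 45.45 MHz, 67.35 MHz.
k=2: 101.85 MHz, 123.75 MHz.
k=3: 158.25 MHz, 180.15 MHz.
k=4: 214.65 MHz, 236.55 MHz.
Within [29.15 MHz, 172 MHz]: 45.45 MHz, 67.35 MHz, 101.85 MHz, 123.75 MHz, 158.25 MHz.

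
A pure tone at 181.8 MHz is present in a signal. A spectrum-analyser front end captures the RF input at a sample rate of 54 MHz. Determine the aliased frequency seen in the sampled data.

181.8 MHz mod fs = 19.8 MHz.
19.8 MHz ≤ fs/2 = 27 MHz, appears at 19.8 MHz.

19.8 MHz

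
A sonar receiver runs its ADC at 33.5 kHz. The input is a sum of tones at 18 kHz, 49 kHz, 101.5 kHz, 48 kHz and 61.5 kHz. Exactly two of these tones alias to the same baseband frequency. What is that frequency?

15.5 kHz

fs/2 = 16.75 kHz.
18 kHz > fs/2 = 16.75 kHz, folds to fs − 18 kHz = 15.5 kHz.
49 kHz mod fs = 15.5 kHz.
15.5 kHz ≤ fs/2 = 16.75 kHz, appears at 15.5 kHz.
101.5 kHz mod fs = 1 kHz.
1 kHz ≤ fs/2 = 16.75 kHz, appears at 1 kHz.
48 kHz mod fs = 14.5 kHz.
14.5 kHz ≤ fs/2 = 16.75 kHz, appears at 14.5 kHz.
61.5 kHz mod fs = 28 kHz.
28 kHz > fs/2 = 16.75 kHz, folds to fs − 28 kHz = 5.5 kHz.
18 kHz and 49 kHz both map to 15.5 kHz.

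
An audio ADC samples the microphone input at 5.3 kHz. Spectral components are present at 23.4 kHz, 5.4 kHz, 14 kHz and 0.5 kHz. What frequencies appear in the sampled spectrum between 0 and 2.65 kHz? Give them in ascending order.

fs/2 = 2.65 kHz.
23.4 kHz mod fs = 2.2 kHz.
2.2 kHz ≤ fs/2 = 2.65 kHz, appears at 2.2 kHz.
5.4 kHz mod fs = 0.1 kHz.
0.1 kHz ≤ fs/2 = 2.65 kHz, appears at 0.1 kHz.
14 kHz mod fs = 3.4 kHz.
3.4 kHz > fs/2 = 2.65 kHz, folds to fs − 3.4 kHz = 1.9 kHz.
0.5 kHz ≤ fs/2 = 2.65 kHz, passes unchanged.
Distinct values: {0.1 kHz, 0.5 kHz, 1.9 kHz, 2.2 kHz}.

0.1 kHz, 0.5 kHz, 1.9 kHz, 2.2 kHz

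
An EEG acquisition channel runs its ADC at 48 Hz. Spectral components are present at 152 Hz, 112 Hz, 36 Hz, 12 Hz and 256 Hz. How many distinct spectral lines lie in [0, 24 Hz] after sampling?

fs/2 = 24 Hz.
152 Hz mod fs = 8 Hz.
8 Hz ≤ fs/2 = 24 Hz, appears at 8 Hz.
112 Hz mod fs = 16 Hz.
16 Hz ≤ fs/2 = 24 Hz, appears at 16 Hz.
36 Hz > fs/2 = 24 Hz, folds to fs − 36 Hz = 12 Hz.
12 Hz ≤ fs/2 = 24 Hz, passes unchanged.
256 Hz mod fs = 16 Hz.
16 Hz ≤ fs/2 = 24 Hz, appears at 16 Hz.
Distinct values: {8 Hz, 12 Hz, 16 Hz} → 3.

3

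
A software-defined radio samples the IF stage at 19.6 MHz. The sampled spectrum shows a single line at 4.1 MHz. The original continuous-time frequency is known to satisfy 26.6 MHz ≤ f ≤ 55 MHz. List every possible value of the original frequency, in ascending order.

Frequencies that alias to 4.1 MHz are k·fs ± 4.1 MHz for integer k ≥ 0.
k=0: 4.1 MHz.
k=1: 15.5 MHz, 23.7 MHz.
k=2: 35.1 MHz, 43.3 MHz.
k=3: 54.7 MHz, 62.9 MHz.
k=4: 74.3 MHz, 82.5 MHz.
Within [26.6 MHz, 55 MHz]: 35.1 MHz, 43.3 MHz, 54.7 MHz.

35.1 MHz, 43.3 MHz, 54.7 MHz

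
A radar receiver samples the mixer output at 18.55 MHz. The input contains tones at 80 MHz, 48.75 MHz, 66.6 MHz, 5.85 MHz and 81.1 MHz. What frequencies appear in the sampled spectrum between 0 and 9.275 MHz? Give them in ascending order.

fs/2 = 9.275 MHz.
80 MHz mod fs = 5.8 MHz.
5.8 MHz ≤ fs/2 = 9.275 MHz, appears at 5.8 MHz.
48.75 MHz mod fs = 11.65 MHz.
11.65 MHz > fs/2 = 9.275 MHz, folds to fs − 11.65 MHz = 6.9 MHz.
66.6 MHz mod fs = 10.95 MHz.
10.95 MHz > fs/2 = 9.275 MHz, folds to fs − 10.95 MHz = 7.6 MHz.
5.85 MHz ≤ fs/2 = 9.275 MHz, passes unchanged.
81.1 MHz mod fs = 6.9 MHz.
6.9 MHz ≤ fs/2 = 9.275 MHz, appears at 6.9 MHz.
Distinct values: {5.8 MHz, 5.85 MHz, 6.9 MHz, 7.6 MHz}.

5.8 MHz, 5.85 MHz, 6.9 MHz, 7.6 MHz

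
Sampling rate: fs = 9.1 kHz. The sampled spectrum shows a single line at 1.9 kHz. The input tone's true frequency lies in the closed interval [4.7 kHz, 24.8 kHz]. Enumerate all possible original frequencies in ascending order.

Frequencies that alias to 1.9 kHz are k·fs ± 1.9 kHz for integer k ≥ 0.
k=0: 1.9 kHz.
k=1: 7.2 kHz, 11 kHz.
k=2: 16.3 kHz, 20.1 kHz.
k=3: 25.4 kHz, 29.2 kHz.
Within [4.7 kHz, 24.8 kHz]: 7.2 kHz, 11 kHz, 16.3 kHz, 20.1 kHz.

7.2 kHz, 11 kHz, 16.3 kHz, 20.1 kHz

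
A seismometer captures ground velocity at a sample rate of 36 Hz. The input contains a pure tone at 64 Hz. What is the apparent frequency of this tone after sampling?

64 Hz mod fs = 28 Hz.
28 Hz > fs/2 = 18 Hz, folds to fs − 28 Hz = 8 Hz.

8 Hz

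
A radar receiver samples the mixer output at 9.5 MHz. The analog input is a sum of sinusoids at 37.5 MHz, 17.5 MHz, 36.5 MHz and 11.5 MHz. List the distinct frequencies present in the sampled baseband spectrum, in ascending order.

0.5 MHz, 1.5 MHz, 2 MHz

fs/2 = 4.75 MHz.
37.5 MHz mod fs = 9 MHz.
9 MHz > fs/2 = 4.75 MHz, folds to fs − 9 MHz = 0.5 MHz.
17.5 MHz mod fs = 8 MHz.
8 MHz > fs/2 = 4.75 MHz, folds to fs − 8 MHz = 1.5 MHz.
36.5 MHz mod fs = 8 MHz.
8 MHz > fs/2 = 4.75 MHz, folds to fs − 8 MHz = 1.5 MHz.
11.5 MHz mod fs = 2 MHz.
2 MHz ≤ fs/2 = 4.75 MHz, appears at 2 MHz.
Distinct values: {0.5 MHz, 1.5 MHz, 2 MHz}.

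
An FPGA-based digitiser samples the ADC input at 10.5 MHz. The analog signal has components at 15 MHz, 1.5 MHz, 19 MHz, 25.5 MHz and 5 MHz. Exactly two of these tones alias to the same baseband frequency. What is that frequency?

fs/2 = 5.25 MHz.
15 MHz mod fs = 4.5 MHz.
4.5 MHz ≤ fs/2 = 5.25 MHz, appears at 4.5 MHz.
1.5 MHz ≤ fs/2 = 5.25 MHz, passes unchanged.
19 MHz mod fs = 8.5 MHz.
8.5 MHz > fs/2 = 5.25 MHz, folds to fs − 8.5 MHz = 2 MHz.
25.5 MHz mod fs = 4.5 MHz.
4.5 MHz ≤ fs/2 = 5.25 MHz, appears at 4.5 MHz.
5 MHz ≤ fs/2 = 5.25 MHz, passes unchanged.
15 MHz and 25.5 MHz both map to 4.5 MHz.

4.5 MHz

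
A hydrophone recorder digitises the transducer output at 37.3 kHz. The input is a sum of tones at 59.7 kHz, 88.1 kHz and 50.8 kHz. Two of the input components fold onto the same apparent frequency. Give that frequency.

fs/2 = 18.65 kHz.
59.7 kHz mod fs = 22.4 kHz.
22.4 kHz > fs/2 = 18.65 kHz, folds to fs − 22.4 kHz = 14.9 kHz.
88.1 kHz mod fs = 13.5 kHz.
13.5 kHz ≤ fs/2 = 18.65 kHz, appears at 13.5 kHz.
50.8 kHz mod fs = 13.5 kHz.
13.5 kHz ≤ fs/2 = 18.65 kHz, appears at 13.5 kHz.
50.8 kHz and 88.1 kHz both map to 13.5 kHz.

13.5 kHz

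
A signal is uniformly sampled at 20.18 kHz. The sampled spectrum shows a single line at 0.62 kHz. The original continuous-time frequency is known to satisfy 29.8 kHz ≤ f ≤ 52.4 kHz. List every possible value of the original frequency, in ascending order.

39.74 kHz, 40.98 kHz

Frequencies that alias to 0.62 kHz are k·fs ± 0.62 kHz for integer k ≥ 0.
k=0: 0.62 kHz.
k=1: 19.56 kHz, 20.8 kHz.
k=2: 39.74 kHz, 40.98 kHz.
k=3: 59.92 kHz, 61.16 kHz.
Within [29.8 kHz, 52.4 kHz]: 39.74 kHz, 40.98 kHz.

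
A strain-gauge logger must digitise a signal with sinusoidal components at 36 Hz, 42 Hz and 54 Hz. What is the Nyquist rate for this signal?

Highest-frequency component: 54 Hz.
Nyquist rate = 2 × 54 Hz = 108 Hz.

108 Hz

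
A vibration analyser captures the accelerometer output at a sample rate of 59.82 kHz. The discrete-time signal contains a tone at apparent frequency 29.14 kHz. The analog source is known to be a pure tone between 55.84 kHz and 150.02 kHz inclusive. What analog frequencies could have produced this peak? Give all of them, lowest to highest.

Frequencies that alias to 29.14 kHz are k·fs ± 29.14 kHz for integer k ≥ 0.
k=0: 29.14 kHz.
k=1: 30.68 kHz, 88.96 kHz.
k=2: 90.5 kHz, 148.78 kHz.
k=3: 150.32 kHz, 208.6 kHz.
Within [55.84 kHz, 150.02 kHz]: 88.96 kHz, 90.5 kHz, 148.78 kHz.

88.96 kHz, 90.5 kHz, 148.78 kHz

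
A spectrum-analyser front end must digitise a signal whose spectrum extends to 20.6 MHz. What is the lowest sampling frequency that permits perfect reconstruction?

41.2 MHz

Nyquist rate = 2 × 20.6 MHz = 41.2 MHz.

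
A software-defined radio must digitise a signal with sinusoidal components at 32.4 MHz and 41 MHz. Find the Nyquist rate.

82 MHz

Highest-frequency component: 41 MHz.
Nyquist rate = 2 × 41 MHz = 82 MHz.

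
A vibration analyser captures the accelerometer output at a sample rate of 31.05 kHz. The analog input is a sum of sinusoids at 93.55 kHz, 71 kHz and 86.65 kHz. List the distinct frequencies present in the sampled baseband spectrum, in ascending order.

0.4 kHz, 6.5 kHz, 8.9 kHz

fs/2 = 15.525 kHz.
93.55 kHz mod fs = 0.4 kHz.
0.4 kHz ≤ fs/2 = 15.525 kHz, appears at 0.4 kHz.
71 kHz mod fs = 8.9 kHz.
8.9 kHz ≤ fs/2 = 15.525 kHz, appears at 8.9 kHz.
86.65 kHz mod fs = 24.55 kHz.
24.55 kHz > fs/2 = 15.525 kHz, folds to fs − 24.55 kHz = 6.5 kHz.
Distinct values: {0.4 kHz, 6.5 kHz, 8.9 kHz}.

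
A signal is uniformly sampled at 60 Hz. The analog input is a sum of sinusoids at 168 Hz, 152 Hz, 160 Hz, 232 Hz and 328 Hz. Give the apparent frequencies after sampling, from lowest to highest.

fs/2 = 30 Hz.
168 Hz mod fs = 48 Hz.
48 Hz > fs/2 = 30 Hz, folds to fs − 48 Hz = 12 Hz.
152 Hz mod fs = 32 Hz.
32 Hz > fs/2 = 30 Hz, folds to fs − 32 Hz = 28 Hz.
160 Hz mod fs = 40 Hz.
40 Hz > fs/2 = 30 Hz, folds to fs − 40 Hz = 20 Hz.
232 Hz mod fs = 52 Hz.
52 Hz > fs/2 = 30 Hz, folds to fs − 52 Hz = 8 Hz.
328 Hz mod fs = 28 Hz.
28 Hz ≤ fs/2 = 30 Hz, appears at 28 Hz.
Distinct values: {8 Hz, 12 Hz, 20 Hz, 28 Hz}.

8 Hz, 12 Hz, 20 Hz, 28 Hz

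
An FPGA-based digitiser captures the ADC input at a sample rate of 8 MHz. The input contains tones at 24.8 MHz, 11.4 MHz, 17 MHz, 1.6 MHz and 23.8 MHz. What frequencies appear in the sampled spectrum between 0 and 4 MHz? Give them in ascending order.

0.2 MHz, 0.8 MHz, 1 MHz, 1.6 MHz, 3.4 MHz

fs/2 = 4 MHz.
24.8 MHz mod fs = 0.8 MHz.
0.8 MHz ≤ fs/2 = 4 MHz, appears at 0.8 MHz.
11.4 MHz mod fs = 3.4 MHz.
3.4 MHz ≤ fs/2 = 4 MHz, appears at 3.4 MHz.
17 MHz mod fs = 1 MHz.
1 MHz ≤ fs/2 = 4 MHz, appears at 1 MHz.
1.6 MHz ≤ fs/2 = 4 MHz, passes unchanged.
23.8 MHz mod fs = 7.8 MHz.
7.8 MHz > fs/2 = 4 MHz, folds to fs − 7.8 MHz = 0.2 MHz.
Distinct values: {0.2 MHz, 0.8 MHz, 1 MHz, 1.6 MHz, 3.4 MHz}.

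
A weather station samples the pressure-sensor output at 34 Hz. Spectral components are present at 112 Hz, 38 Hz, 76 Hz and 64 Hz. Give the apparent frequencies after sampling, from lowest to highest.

4 Hz, 8 Hz, 10 Hz

fs/2 = 17 Hz.
112 Hz mod fs = 10 Hz.
10 Hz ≤ fs/2 = 17 Hz, appears at 10 Hz.
38 Hz mod fs = 4 Hz.
4 Hz ≤ fs/2 = 17 Hz, appears at 4 Hz.
76 Hz mod fs = 8 Hz.
8 Hz ≤ fs/2 = 17 Hz, appears at 8 Hz.
64 Hz mod fs = 30 Hz.
30 Hz > fs/2 = 17 Hz, folds to fs − 30 Hz = 4 Hz.
Distinct values: {4 Hz, 8 Hz, 10 Hz}.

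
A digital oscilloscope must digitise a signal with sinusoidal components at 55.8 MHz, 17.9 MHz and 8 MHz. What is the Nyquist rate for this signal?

111.6 MHz

Highest-frequency component: 55.8 MHz.
Nyquist rate = 2 × 55.8 MHz = 111.6 MHz.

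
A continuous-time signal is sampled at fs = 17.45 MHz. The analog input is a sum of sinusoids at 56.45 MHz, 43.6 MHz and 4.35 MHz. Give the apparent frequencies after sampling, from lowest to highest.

4.1 MHz, 4.35 MHz, 8.7 MHz

fs/2 = 8.725 MHz.
56.45 MHz mod fs = 4.1 MHz.
4.1 MHz ≤ fs/2 = 8.725 MHz, appears at 4.1 MHz.
43.6 MHz mod fs = 8.7 MHz.
8.7 MHz ≤ fs/2 = 8.725 MHz, appears at 8.7 MHz.
4.35 MHz ≤ fs/2 = 8.725 MHz, passes unchanged.
Distinct values: {4.1 MHz, 4.35 MHz, 8.7 MHz}.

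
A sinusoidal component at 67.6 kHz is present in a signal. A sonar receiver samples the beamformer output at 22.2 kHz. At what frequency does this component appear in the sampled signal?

67.6 kHz mod fs = 1 kHz.
1 kHz ≤ fs/2 = 11.1 kHz, appears at 1 kHz.

1 kHz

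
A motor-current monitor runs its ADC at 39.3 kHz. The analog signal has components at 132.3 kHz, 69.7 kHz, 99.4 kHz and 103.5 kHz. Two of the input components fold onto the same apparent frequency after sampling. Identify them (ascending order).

fs/2 = 19.65 kHz.
132.3 kHz mod fs = 14.4 kHz.
14.4 kHz ≤ fs/2 = 19.65 kHz, appears at 14.4 kHz.
69.7 kHz mod fs = 30.4 kHz.
30.4 kHz > fs/2 = 19.65 kHz, folds to fs − 30.4 kHz = 8.9 kHz.
99.4 kHz mod fs = 20.8 kHz.
20.8 kHz > fs/2 = 19.65 kHz, folds to fs − 20.8 kHz = 18.5 kHz.
103.5 kHz mod fs = 24.9 kHz.
24.9 kHz > fs/2 = 19.65 kHz, folds to fs − 24.9 kHz = 14.4 kHz.
103.5 kHz and 132.3 kHz both map to 14.4 kHz.

103.5 kHz, 132.3 kHz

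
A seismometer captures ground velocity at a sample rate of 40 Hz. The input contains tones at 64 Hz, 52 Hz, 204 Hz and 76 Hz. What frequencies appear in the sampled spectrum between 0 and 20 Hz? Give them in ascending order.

fs/2 = 20 Hz.
64 Hz mod fs = 24 Hz.
24 Hz > fs/2 = 20 Hz, folds to fs − 24 Hz = 16 Hz.
52 Hz mod fs = 12 Hz.
12 Hz ≤ fs/2 = 20 Hz, appears at 12 Hz.
204 Hz mod fs = 4 Hz.
4 Hz ≤ fs/2 = 20 Hz, appears at 4 Hz.
76 Hz mod fs = 36 Hz.
36 Hz > fs/2 = 20 Hz, folds to fs − 36 Hz = 4 Hz.
Distinct values: {4 Hz, 12 Hz, 16 Hz}.

4 Hz, 12 Hz, 16 Hz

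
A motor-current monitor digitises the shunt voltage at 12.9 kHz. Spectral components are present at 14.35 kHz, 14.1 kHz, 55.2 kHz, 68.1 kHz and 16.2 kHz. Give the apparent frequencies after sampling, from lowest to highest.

fs/2 = 6.45 kHz.
14.35 kHz mod fs = 1.45 kHz.
1.45 kHz ≤ fs/2 = 6.45 kHz, appears at 1.45 kHz.
14.1 kHz mod fs = 1.2 kHz.
1.2 kHz ≤ fs/2 = 6.45 kHz, appears at 1.2 kHz.
55.2 kHz mod fs = 3.6 kHz.
3.6 kHz ≤ fs/2 = 6.45 kHz, appears at 3.6 kHz.
68.1 kHz mod fs = 3.6 kHz.
3.6 kHz ≤ fs/2 = 6.45 kHz, appears at 3.6 kHz.
16.2 kHz mod fs = 3.3 kHz.
3.3 kHz ≤ fs/2 = 6.45 kHz, appears at 3.3 kHz.
Distinct values: {1.2 kHz, 1.45 kHz, 3.3 kHz, 3.6 kHz}.

1.2 kHz, 1.45 kHz, 3.3 kHz, 3.6 kHz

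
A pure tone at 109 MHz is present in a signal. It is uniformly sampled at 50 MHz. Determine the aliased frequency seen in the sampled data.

9 MHz

109 MHz mod fs = 9 MHz.
9 MHz ≤ fs/2 = 25 MHz, appears at 9 MHz.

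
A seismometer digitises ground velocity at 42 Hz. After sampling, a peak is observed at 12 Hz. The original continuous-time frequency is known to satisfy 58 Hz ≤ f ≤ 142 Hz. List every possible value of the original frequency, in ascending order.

72 Hz, 96 Hz, 114 Hz, 138 Hz

Frequencies that alias to 12 Hz are k·fs ± 12 Hz for integer k ≥ 0.
k=0: 12 Hz.
k=1: 30 Hz, 54 Hz.
k=2: 72 Hz, 96 Hz.
k=3: 114 Hz, 138 Hz.
k=4: 156 Hz, 180 Hz.
Within [58 Hz, 142 Hz]: 72 Hz, 96 Hz, 114 Hz, 138 Hz.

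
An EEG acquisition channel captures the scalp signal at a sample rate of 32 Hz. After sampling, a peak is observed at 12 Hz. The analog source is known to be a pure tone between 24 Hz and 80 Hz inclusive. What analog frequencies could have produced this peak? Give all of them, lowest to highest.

44 Hz, 52 Hz, 76 Hz

Frequencies that alias to 12 Hz are k·fs ± 12 Hz for integer k ≥ 0.
k=0: 12 Hz.
k=1: 20 Hz, 44 Hz.
k=2: 52 Hz, 76 Hz.
k=3: 84 Hz, 108 Hz.
Within [24 Hz, 80 Hz]: 44 Hz, 52 Hz, 76 Hz.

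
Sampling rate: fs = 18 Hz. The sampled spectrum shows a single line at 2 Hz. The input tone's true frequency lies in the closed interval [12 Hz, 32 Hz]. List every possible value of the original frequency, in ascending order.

16 Hz, 20 Hz

Frequencies that alias to 2 Hz are k·fs ± 2 Hz for integer k ≥ 0.
k=0: 2 Hz.
k=1: 16 Hz, 20 Hz.
k=2: 34 Hz, 38 Hz.
Within [12 Hz, 32 Hz]: 16 Hz, 20 Hz.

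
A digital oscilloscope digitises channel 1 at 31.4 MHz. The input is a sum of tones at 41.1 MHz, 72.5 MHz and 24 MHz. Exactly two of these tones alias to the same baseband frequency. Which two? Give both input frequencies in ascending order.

41.1 MHz, 72.5 MHz

fs/2 = 15.7 MHz.
41.1 MHz mod fs = 9.7 MHz.
9.7 MHz ≤ fs/2 = 15.7 MHz, appears at 9.7 MHz.
72.5 MHz mod fs = 9.7 MHz.
9.7 MHz ≤ fs/2 = 15.7 MHz, appears at 9.7 MHz.
24 MHz > fs/2 = 15.7 MHz, folds to fs − 24 MHz = 7.4 MHz.
41.1 MHz and 72.5 MHz both map to 9.7 MHz.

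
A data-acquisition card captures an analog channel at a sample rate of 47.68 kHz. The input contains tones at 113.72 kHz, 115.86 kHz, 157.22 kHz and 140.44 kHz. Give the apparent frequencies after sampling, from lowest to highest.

fs/2 = 23.84 kHz.
113.72 kHz mod fs = 18.36 kHz.
18.36 kHz ≤ fs/2 = 23.84 kHz, appears at 18.36 kHz.
115.86 kHz mod fs = 20.5 kHz.
20.5 kHz ≤ fs/2 = 23.84 kHz, appears at 20.5 kHz.
157.22 kHz mod fs = 14.18 kHz.
14.18 kHz ≤ fs/2 = 23.84 kHz, appears at 14.18 kHz.
140.44 kHz mod fs = 45.08 kHz.
45.08 kHz > fs/2 = 23.84 kHz, folds to fs − 45.08 kHz = 2.6 kHz.
Distinct values: {2.6 kHz, 14.18 kHz, 18.36 kHz, 20.5 kHz}.

2.6 kHz, 14.18 kHz, 18.36 kHz, 20.5 kHz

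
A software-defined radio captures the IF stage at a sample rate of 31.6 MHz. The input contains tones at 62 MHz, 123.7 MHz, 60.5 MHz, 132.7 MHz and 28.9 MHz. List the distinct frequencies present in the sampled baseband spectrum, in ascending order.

1.2 MHz, 2.7 MHz, 6.3 MHz

fs/2 = 15.8 MHz.
62 MHz mod fs = 30.4 MHz.
30.4 MHz > fs/2 = 15.8 MHz, folds to fs − 30.4 MHz = 1.2 MHz.
123.7 MHz mod fs = 28.9 MHz.
28.9 MHz > fs/2 = 15.8 MHz, folds to fs − 28.9 MHz = 2.7 MHz.
60.5 MHz mod fs = 28.9 MHz.
28.9 MHz > fs/2 = 15.8 MHz, folds to fs − 28.9 MHz = 2.7 MHz.
132.7 MHz mod fs = 6.3 MHz.
6.3 MHz ≤ fs/2 = 15.8 MHz, appears at 6.3 MHz.
28.9 MHz > fs/2 = 15.8 MHz, folds to fs − 28.9 MHz = 2.7 MHz.
Distinct values: {1.2 MHz, 2.7 MHz, 6.3 MHz}.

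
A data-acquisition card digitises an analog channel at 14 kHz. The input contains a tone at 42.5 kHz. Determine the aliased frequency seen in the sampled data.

42.5 kHz mod fs = 0.5 kHz.
0.5 kHz ≤ fs/2 = 7 kHz, appears at 0.5 kHz.

0.5 kHz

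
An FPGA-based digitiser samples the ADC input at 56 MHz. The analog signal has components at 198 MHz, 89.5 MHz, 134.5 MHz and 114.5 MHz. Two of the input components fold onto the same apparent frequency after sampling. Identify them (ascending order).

89.5 MHz, 134.5 MHz

fs/2 = 28 MHz.
198 MHz mod fs = 30 MHz.
30 MHz > fs/2 = 28 MHz, folds to fs − 30 MHz = 26 MHz.
89.5 MHz mod fs = 33.5 MHz.
33.5 MHz > fs/2 = 28 MHz, folds to fs − 33.5 MHz = 22.5 MHz.
134.5 MHz mod fs = 22.5 MHz.
22.5 MHz ≤ fs/2 = 28 MHz, appears at 22.5 MHz.
114.5 MHz mod fs = 2.5 MHz.
2.5 MHz ≤ fs/2 = 28 MHz, appears at 2.5 MHz.
89.5 MHz and 134.5 MHz both map to 22.5 MHz.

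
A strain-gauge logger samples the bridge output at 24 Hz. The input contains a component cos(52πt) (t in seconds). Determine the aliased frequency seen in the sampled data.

2 Hz

ω = 52π rad/s → f = ω/(2π) = 26 Hz.
26 Hz mod fs = 2 Hz.
2 Hz ≤ fs/2 = 12 Hz, appears at 2 Hz.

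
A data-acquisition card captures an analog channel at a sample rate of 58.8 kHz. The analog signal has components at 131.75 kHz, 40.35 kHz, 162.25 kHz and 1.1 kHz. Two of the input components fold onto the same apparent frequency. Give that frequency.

fs/2 = 29.4 kHz.
131.75 kHz mod fs = 14.15 kHz.
14.15 kHz ≤ fs/2 = 29.4 kHz, appears at 14.15 kHz.
40.35 kHz > fs/2 = 29.4 kHz, folds to fs − 40.35 kHz = 18.45 kHz.
162.25 kHz mod fs = 44.65 kHz.
44.65 kHz > fs/2 = 29.4 kHz, folds to fs − 44.65 kHz = 14.15 kHz.
1.1 kHz ≤ fs/2 = 29.4 kHz, passes unchanged.
131.75 kHz and 162.25 kHz both map to 14.15 kHz.

14.15 kHz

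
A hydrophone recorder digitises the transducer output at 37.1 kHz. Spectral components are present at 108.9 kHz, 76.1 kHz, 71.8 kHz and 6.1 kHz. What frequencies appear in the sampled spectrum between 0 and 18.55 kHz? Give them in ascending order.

fs/2 = 18.55 kHz.
108.9 kHz mod fs = 34.7 kHz.
34.7 kHz > fs/2 = 18.55 kHz, folds to fs − 34.7 kHz = 2.4 kHz.
76.1 kHz mod fs = 1.9 kHz.
1.9 kHz ≤ fs/2 = 18.55 kHz, appears at 1.9 kHz.
71.8 kHz mod fs = 34.7 kHz.
34.7 kHz > fs/2 = 18.55 kHz, folds to fs − 34.7 kHz = 2.4 kHz.
6.1 kHz ≤ fs/2 = 18.55 kHz, passes unchanged.
Distinct values: {1.9 kHz, 2.4 kHz, 6.1 kHz}.

1.9 kHz, 2.4 kHz, 6.1 kHz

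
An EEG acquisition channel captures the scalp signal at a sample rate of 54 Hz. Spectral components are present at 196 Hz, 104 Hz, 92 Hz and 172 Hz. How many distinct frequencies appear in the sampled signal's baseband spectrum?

fs/2 = 27 Hz.
196 Hz mod fs = 34 Hz.
34 Hz > fs/2 = 27 Hz, folds to fs − 34 Hz = 20 Hz.
104 Hz mod fs = 50 Hz.
50 Hz > fs/2 = 27 Hz, folds to fs − 50 Hz = 4 Hz.
92 Hz mod fs = 38 Hz.
38 Hz > fs/2 = 27 Hz, folds to fs − 38 Hz = 16 Hz.
172 Hz mod fs = 10 Hz.
10 Hz ≤ fs/2 = 27 Hz, appears at 10 Hz.
Distinct values: {4 Hz, 10 Hz, 16 Hz, 20 Hz} → 4.

4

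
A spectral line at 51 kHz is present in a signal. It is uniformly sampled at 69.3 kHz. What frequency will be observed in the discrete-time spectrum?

18.3 kHz

51 kHz > fs/2 = 34.65 kHz, folds to fs − 51 kHz = 18.3 kHz.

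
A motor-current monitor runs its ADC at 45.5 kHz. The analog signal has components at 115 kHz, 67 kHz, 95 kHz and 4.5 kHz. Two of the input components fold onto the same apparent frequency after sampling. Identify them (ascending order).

fs/2 = 22.75 kHz.
115 kHz mod fs = 24 kHz.
24 kHz > fs/2 = 22.75 kHz, folds to fs − 24 kHz = 21.5 kHz.
67 kHz mod fs = 21.5 kHz.
21.5 kHz ≤ fs/2 = 22.75 kHz, appears at 21.5 kHz.
95 kHz mod fs = 4 kHz.
4 kHz ≤ fs/2 = 22.75 kHz, appears at 4 kHz.
4.5 kHz ≤ fs/2 = 22.75 kHz, passes unchanged.
67 kHz and 115 kHz both map to 21.5 kHz.

67 kHz, 115 kHz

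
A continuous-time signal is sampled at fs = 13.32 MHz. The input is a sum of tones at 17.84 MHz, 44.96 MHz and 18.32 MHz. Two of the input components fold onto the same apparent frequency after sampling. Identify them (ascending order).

18.32 MHz, 44.96 MHz

fs/2 = 6.66 MHz.
17.84 MHz mod fs = 4.52 MHz.
4.52 MHz ≤ fs/2 = 6.66 MHz, appears at 4.52 MHz.
44.96 MHz mod fs = 5 MHz.
5 MHz ≤ fs/2 = 6.66 MHz, appears at 5 MHz.
18.32 MHz mod fs = 5 MHz.
5 MHz ≤ fs/2 = 6.66 MHz, appears at 5 MHz.
18.32 MHz and 44.96 MHz both map to 5 MHz.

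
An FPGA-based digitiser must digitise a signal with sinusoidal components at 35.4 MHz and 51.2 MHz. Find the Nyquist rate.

Highest-frequency component: 51.2 MHz.
Nyquist rate = 2 × 51.2 MHz = 102.4 MHz.

102.4 MHz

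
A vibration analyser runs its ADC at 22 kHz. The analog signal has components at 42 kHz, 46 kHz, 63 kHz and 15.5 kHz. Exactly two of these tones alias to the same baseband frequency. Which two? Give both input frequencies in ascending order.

fs/2 = 11 kHz.
42 kHz mod fs = 20 kHz.
20 kHz > fs/2 = 11 kHz, folds to fs − 20 kHz = 2 kHz.
46 kHz mod fs = 2 kHz.
2 kHz ≤ fs/2 = 11 kHz, appears at 2 kHz.
63 kHz mod fs = 19 kHz.
19 kHz > fs/2 = 11 kHz, folds to fs − 19 kHz = 3 kHz.
15.5 kHz > fs/2 = 11 kHz, folds to fs − 15.5 kHz = 6.5 kHz.
42 kHz and 46 kHz both map to 2 kHz.

42 kHz, 46 kHz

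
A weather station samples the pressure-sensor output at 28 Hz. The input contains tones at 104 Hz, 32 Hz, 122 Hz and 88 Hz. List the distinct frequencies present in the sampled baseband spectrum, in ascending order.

4 Hz, 8 Hz, 10 Hz

fs/2 = 14 Hz.
104 Hz mod fs = 20 Hz.
20 Hz > fs/2 = 14 Hz, folds to fs − 20 Hz = 8 Hz.
32 Hz mod fs = 4 Hz.
4 Hz ≤ fs/2 = 14 Hz, appears at 4 Hz.
122 Hz mod fs = 10 Hz.
10 Hz ≤ fs/2 = 14 Hz, appears at 10 Hz.
88 Hz mod fs = 4 Hz.
4 Hz ≤ fs/2 = 14 Hz, appears at 4 Hz.
Distinct values: {4 Hz, 8 Hz, 10 Hz}.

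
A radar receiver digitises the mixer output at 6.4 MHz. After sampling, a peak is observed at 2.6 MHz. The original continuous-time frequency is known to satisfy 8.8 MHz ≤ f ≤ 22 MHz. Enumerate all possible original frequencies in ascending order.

Frequencies that alias to 2.6 MHz are k·fs ± 2.6 MHz for integer k ≥ 0.
k=0: 2.6 MHz.
k=1: 3.8 MHz, 9 MHz.
k=2: 10.2 MHz, 15.4 MHz.
k=3: 16.6 MHz, 21.8 MHz.
k=4: 23 MHz, 28.2 MHz.
Within [8.8 MHz, 22 MHz]: 9 MHz, 10.2 MHz, 15.4 MHz, 16.6 MHz, 21.8 MHz.

9 MHz, 10.2 MHz, 15.4 MHz, 16.6 MHz, 21.8 MHz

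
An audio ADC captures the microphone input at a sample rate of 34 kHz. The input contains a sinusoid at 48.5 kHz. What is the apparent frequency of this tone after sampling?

48.5 kHz mod fs = 14.5 kHz.
14.5 kHz ≤ fs/2 = 17 kHz, appears at 14.5 kHz.

14.5 kHz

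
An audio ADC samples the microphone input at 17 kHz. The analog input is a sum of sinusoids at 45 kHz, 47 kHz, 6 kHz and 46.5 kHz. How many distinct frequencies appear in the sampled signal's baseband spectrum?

fs/2 = 8.5 kHz.
45 kHz mod fs = 11 kHz.
11 kHz > fs/2 = 8.5 kHz, folds to fs − 11 kHz = 6 kHz.
47 kHz mod fs = 13 kHz.
13 kHz > fs/2 = 8.5 kHz, folds to fs − 13 kHz = 4 kHz.
6 kHz ≤ fs/2 = 8.5 kHz, passes unchanged.
46.5 kHz mod fs = 12.5 kHz.
12.5 kHz > fs/2 = 8.5 kHz, folds to fs − 12.5 kHz = 4.5 kHz.
Distinct values: {4 kHz, 4.5 kHz, 6 kHz} → 3.

3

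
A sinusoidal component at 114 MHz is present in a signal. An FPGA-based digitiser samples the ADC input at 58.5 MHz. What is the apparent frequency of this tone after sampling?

114 MHz mod fs = 55.5 MHz.
55.5 MHz > fs/2 = 29.25 MHz, folds to fs − 55.5 MHz = 3 MHz.

3 MHz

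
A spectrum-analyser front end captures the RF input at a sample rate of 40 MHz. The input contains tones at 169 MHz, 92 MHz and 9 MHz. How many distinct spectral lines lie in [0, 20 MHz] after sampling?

fs/2 = 20 MHz.
169 MHz mod fs = 9 MHz.
9 MHz ≤ fs/2 = 20 MHz, appears at 9 MHz.
92 MHz mod fs = 12 MHz.
12 MHz ≤ fs/2 = 20 MHz, appears at 12 MHz.
9 MHz ≤ fs/2 = 20 MHz, passes unchanged.
Distinct values: {9 MHz, 12 MHz} → 2.

2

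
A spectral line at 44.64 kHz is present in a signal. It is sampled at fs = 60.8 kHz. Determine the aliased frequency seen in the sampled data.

16.16 kHz

44.64 kHz > fs/2 = 30.4 kHz, folds to fs − 44.64 kHz = 16.16 kHz.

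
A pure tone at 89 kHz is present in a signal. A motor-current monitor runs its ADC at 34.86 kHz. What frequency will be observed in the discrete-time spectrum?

15.58 kHz

89 kHz mod fs = 19.28 kHz.
19.28 kHz > fs/2 = 17.43 kHz, folds to fs − 19.28 kHz = 15.58 kHz.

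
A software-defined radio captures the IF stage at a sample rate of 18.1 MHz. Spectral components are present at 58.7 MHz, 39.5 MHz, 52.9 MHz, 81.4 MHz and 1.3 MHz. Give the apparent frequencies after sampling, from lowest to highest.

fs/2 = 9.05 MHz.
58.7 MHz mod fs = 4.4 MHz.
4.4 MHz ≤ fs/2 = 9.05 MHz, appears at 4.4 MHz.
39.5 MHz mod fs = 3.3 MHz.
3.3 MHz ≤ fs/2 = 9.05 MHz, appears at 3.3 MHz.
52.9 MHz mod fs = 16.7 MHz.
16.7 MHz > fs/2 = 9.05 MHz, folds to fs − 16.7 MHz = 1.4 MHz.
81.4 MHz mod fs = 9 MHz.
9 MHz ≤ fs/2 = 9.05 MHz, appears at 9 MHz.
1.3 MHz ≤ fs/2 = 9.05 MHz, passes unchanged.
Distinct values: {1.3 MHz, 1.4 MHz, 3.3 MHz, 4.4 MHz, 9 MHz}.

1.3 MHz, 1.4 MHz, 3.3 MHz, 4.4 MHz, 9 MHz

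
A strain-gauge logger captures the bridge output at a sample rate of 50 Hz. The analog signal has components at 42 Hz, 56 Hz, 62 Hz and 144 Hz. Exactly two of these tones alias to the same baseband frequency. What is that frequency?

6 Hz

fs/2 = 25 Hz.
42 Hz > fs/2 = 25 Hz, folds to fs − 42 Hz = 8 Hz.
56 Hz mod fs = 6 Hz.
6 Hz ≤ fs/2 = 25 Hz, appears at 6 Hz.
62 Hz mod fs = 12 Hz.
12 Hz ≤ fs/2 = 25 Hz, appears at 12 Hz.
144 Hz mod fs = 44 Hz.
44 Hz > fs/2 = 25 Hz, folds to fs − 44 Hz = 6 Hz.
56 Hz and 144 Hz both map to 6 Hz.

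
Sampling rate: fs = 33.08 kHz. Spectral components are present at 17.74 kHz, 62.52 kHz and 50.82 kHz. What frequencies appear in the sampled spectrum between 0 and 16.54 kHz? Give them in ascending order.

3.64 kHz, 15.34 kHz

fs/2 = 16.54 kHz.
17.74 kHz > fs/2 = 16.54 kHz, folds to fs − 17.74 kHz = 15.34 kHz.
62.52 kHz mod fs = 29.44 kHz.
29.44 kHz > fs/2 = 16.54 kHz, folds to fs − 29.44 kHz = 3.64 kHz.
50.82 kHz mod fs = 17.74 kHz.
17.74 kHz > fs/2 = 16.54 kHz, folds to fs − 17.74 kHz = 15.34 kHz.
Distinct values: {3.64 kHz, 15.34 kHz}.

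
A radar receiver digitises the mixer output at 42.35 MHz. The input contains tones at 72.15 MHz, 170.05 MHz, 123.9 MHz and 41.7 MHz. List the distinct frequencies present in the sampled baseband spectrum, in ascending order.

fs/2 = 21.175 MHz.
72.15 MHz mod fs = 29.8 MHz.
29.8 MHz > fs/2 = 21.175 MHz, folds to fs − 29.8 MHz = 12.55 MHz.
170.05 MHz mod fs = 0.65 MHz.
0.65 MHz ≤ fs/2 = 21.175 MHz, appears at 0.65 MHz.
123.9 MHz mod fs = 39.2 MHz.
39.2 MHz > fs/2 = 21.175 MHz, folds to fs − 39.2 MHz = 3.15 MHz.
41.7 MHz > fs/2 = 21.175 MHz, folds to fs − 41.7 MHz = 0.65 MHz.
Distinct values: {0.65 MHz, 3.15 MHz, 12.55 MHz}.

0.65 MHz, 3.15 MHz, 12.55 MHz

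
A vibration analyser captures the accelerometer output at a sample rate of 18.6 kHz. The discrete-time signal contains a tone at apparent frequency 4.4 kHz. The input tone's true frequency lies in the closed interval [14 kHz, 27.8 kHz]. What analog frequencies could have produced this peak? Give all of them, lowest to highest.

Frequencies that alias to 4.4 kHz are k·fs ± 4.4 kHz for integer k ≥ 0.
k=0: 4.4 kHz.
k=1: 14.2 kHz, 23 kHz.
k=2: 32.8 kHz, 41.6 kHz.
Within [14 kHz, 27.8 kHz]: 14.2 kHz, 23 kHz.

14.2 kHz, 23 kHz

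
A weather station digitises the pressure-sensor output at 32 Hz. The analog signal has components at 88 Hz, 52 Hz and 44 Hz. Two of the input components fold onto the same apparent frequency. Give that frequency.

fs/2 = 16 Hz.
88 Hz mod fs = 24 Hz.
24 Hz > fs/2 = 16 Hz, folds to fs − 24 Hz = 8 Hz.
52 Hz mod fs = 20 Hz.
20 Hz > fs/2 = 16 Hz, folds to fs − 20 Hz = 12 Hz.
44 Hz mod fs = 12 Hz.
12 Hz ≤ fs/2 = 16 Hz, appears at 12 Hz.
44 Hz and 52 Hz both map to 12 Hz.

12 Hz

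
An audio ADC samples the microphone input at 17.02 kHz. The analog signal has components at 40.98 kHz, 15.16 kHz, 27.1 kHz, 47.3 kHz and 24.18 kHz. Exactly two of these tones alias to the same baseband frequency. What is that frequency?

fs/2 = 8.51 kHz.
40.98 kHz mod fs = 6.94 kHz.
6.94 kHz ≤ fs/2 = 8.51 kHz, appears at 6.94 kHz.
15.16 kHz > fs/2 = 8.51 kHz, folds to fs − 15.16 kHz = 1.86 kHz.
27.1 kHz mod fs = 10.08 kHz.
10.08 kHz > fs/2 = 8.51 kHz, folds to fs − 10.08 kHz = 6.94 kHz.
47.3 kHz mod fs = 13.26 kHz.
13.26 kHz > fs/2 = 8.51 kHz, folds to fs − 13.26 kHz = 3.76 kHz.
24.18 kHz mod fs = 7.16 kHz.
7.16 kHz ≤ fs/2 = 8.51 kHz, appears at 7.16 kHz.
27.1 kHz and 40.98 kHz both map to 6.94 kHz.

6.94 kHz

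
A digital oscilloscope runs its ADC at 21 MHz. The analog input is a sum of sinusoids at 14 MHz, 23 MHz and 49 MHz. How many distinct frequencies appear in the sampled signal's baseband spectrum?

2

fs/2 = 10.5 MHz.
14 MHz > fs/2 = 10.5 MHz, folds to fs − 14 MHz = 7 MHz.
23 MHz mod fs = 2 MHz.
2 MHz ≤ fs/2 = 10.5 MHz, appears at 2 MHz.
49 MHz mod fs = 7 MHz.
7 MHz ≤ fs/2 = 10.5 MHz, appears at 7 MHz.
Distinct values: {2 MHz, 7 MHz} → 2.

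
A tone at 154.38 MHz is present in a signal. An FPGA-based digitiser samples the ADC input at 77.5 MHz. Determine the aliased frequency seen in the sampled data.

154.38 MHz mod fs = 76.88 MHz.
76.88 MHz > fs/2 = 38.75 MHz, folds to fs − 76.88 MHz = 0.62 MHz.

0.62 MHz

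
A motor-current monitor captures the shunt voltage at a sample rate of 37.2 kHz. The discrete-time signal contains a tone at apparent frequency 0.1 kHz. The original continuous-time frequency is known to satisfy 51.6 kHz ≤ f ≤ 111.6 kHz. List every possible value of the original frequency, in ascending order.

74.3 kHz, 74.5 kHz, 111.5 kHz

Frequencies that alias to 0.1 kHz are k·fs ± 0.1 kHz for integer k ≥ 0.
k=0: 0.1 kHz.
k=1: 37.1 kHz, 37.3 kHz.
k=2: 74.3 kHz, 74.5 kHz.
k=3: 111.5 kHz, 111.7 kHz.
k=4: 148.7 kHz, 148.9 kHz.
Within [51.6 kHz, 111.6 kHz]: 74.3 kHz, 74.5 kHz, 111.5 kHz.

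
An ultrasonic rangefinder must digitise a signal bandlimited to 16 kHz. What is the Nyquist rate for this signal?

32 kHz

Nyquist rate = 2 × 16 kHz = 32 kHz.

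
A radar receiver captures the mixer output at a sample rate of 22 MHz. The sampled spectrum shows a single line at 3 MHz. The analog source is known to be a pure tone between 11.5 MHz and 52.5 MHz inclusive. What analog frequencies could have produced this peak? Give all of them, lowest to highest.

Frequencies that alias to 3 MHz are k·fs ± 3 MHz for integer k ≥ 0.
k=0: 3 MHz.
k=1: 19 MHz, 25 MHz.
k=2: 41 MHz, 47 MHz.
k=3: 63 MHz, 69 MHz.
Within [11.5 MHz, 52.5 MHz]: 19 MHz, 25 MHz, 41 MHz, 47 MHz.

19 MHz, 25 MHz, 41 MHz, 47 MHz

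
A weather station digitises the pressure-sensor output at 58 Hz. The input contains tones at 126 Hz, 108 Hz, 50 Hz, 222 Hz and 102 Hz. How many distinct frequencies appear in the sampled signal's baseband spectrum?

fs/2 = 29 Hz.
126 Hz mod fs = 10 Hz.
10 Hz ≤ fs/2 = 29 Hz, appears at 10 Hz.
108 Hz mod fs = 50 Hz.
50 Hz > fs/2 = 29 Hz, folds to fs − 50 Hz = 8 Hz.
50 Hz > fs/2 = 29 Hz, folds to fs − 50 Hz = 8 Hz.
222 Hz mod fs = 48 Hz.
48 Hz > fs/2 = 29 Hz, folds to fs − 48 Hz = 10 Hz.
102 Hz mod fs = 44 Hz.
44 Hz > fs/2 = 29 Hz, folds to fs − 44 Hz = 14 Hz.
Distinct values: {8 Hz, 10 Hz, 14 Hz} → 3.

3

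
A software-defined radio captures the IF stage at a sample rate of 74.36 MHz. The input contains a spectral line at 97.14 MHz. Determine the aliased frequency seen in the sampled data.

22.78 MHz

97.14 MHz mod fs = 22.78 MHz.
22.78 MHz ≤ fs/2 = 37.18 MHz, appears at 22.78 MHz.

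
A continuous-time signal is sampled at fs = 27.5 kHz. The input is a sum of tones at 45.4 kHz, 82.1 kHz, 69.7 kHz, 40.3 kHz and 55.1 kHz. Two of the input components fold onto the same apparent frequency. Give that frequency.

12.8 kHz

fs/2 = 13.75 kHz.
45.4 kHz mod fs = 17.9 kHz.
17.9 kHz > fs/2 = 13.75 kHz, folds to fs − 17.9 kHz = 9.6 kHz.
82.1 kHz mod fs = 27.1 kHz.
27.1 kHz > fs/2 = 13.75 kHz, folds to fs − 27.1 kHz = 0.4 kHz.
69.7 kHz mod fs = 14.7 kHz.
14.7 kHz > fs/2 = 13.75 kHz, folds to fs − 14.7 kHz = 12.8 kHz.
40.3 kHz mod fs = 12.8 kHz.
12.8 kHz ≤ fs/2 = 13.75 kHz, appears at 12.8 kHz.
55.1 kHz mod fs = 0.1 kHz.
0.1 kHz ≤ fs/2 = 13.75 kHz, appears at 0.1 kHz.
40.3 kHz and 69.7 kHz both map to 12.8 kHz.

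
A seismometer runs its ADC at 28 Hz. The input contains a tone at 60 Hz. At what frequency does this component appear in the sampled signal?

60 Hz mod fs = 4 Hz.
4 Hz ≤ fs/2 = 14 Hz, appears at 4 Hz.

4 Hz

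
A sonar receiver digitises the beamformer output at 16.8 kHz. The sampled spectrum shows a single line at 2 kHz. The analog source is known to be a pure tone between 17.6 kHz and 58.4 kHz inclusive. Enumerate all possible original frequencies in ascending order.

18.8 kHz, 31.6 kHz, 35.6 kHz, 48.4 kHz, 52.4 kHz

Frequencies that alias to 2 kHz are k·fs ± 2 kHz for integer k ≥ 0.
k=0: 2 kHz.
k=1: 14.8 kHz, 18.8 kHz.
k=2: 31.6 kHz, 35.6 kHz.
k=3: 48.4 kHz, 52.4 kHz.
k=4: 65.2 kHz, 69.2 kHz.
Within [17.6 kHz, 58.4 kHz]: 18.8 kHz, 31.6 kHz, 35.6 kHz, 48.4 kHz, 52.4 kHz.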